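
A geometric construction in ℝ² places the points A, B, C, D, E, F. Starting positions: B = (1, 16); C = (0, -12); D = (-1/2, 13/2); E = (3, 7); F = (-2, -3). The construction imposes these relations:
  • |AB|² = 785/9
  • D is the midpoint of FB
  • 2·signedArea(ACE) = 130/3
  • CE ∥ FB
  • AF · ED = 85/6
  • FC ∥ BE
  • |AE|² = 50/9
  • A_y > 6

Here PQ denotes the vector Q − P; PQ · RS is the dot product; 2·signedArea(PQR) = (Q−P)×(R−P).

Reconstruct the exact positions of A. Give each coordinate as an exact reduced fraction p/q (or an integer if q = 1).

A = (2/3, 20/3)

1. A_x = 2/3  [AF · ED = 85/6 ∩ 2·signedArea(ACE) = 130/3]
2. A_y = 20/3  [AF · ED = 85/6 ∩ 2·signedArea(ACE) = 130/3]
   → A = (2/3, 20/3)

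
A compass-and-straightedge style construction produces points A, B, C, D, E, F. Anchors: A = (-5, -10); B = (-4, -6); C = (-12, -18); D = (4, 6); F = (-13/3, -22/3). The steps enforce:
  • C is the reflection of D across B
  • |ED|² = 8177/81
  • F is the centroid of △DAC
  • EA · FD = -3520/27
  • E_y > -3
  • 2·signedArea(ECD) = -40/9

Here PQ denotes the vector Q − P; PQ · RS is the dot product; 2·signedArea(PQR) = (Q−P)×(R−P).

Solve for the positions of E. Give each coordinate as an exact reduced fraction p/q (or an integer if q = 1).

E = (-13/9, -22/9)

1. E_x = -13/9  [EA · FD = -3520/27 ∩ 2·signedArea(ECD) = -40/9]
2. E_y = -22/9  [EA · FD = -3520/27 ∩ 2·signedArea(ECD) = -40/9]
   → E = (-13/9, -22/9)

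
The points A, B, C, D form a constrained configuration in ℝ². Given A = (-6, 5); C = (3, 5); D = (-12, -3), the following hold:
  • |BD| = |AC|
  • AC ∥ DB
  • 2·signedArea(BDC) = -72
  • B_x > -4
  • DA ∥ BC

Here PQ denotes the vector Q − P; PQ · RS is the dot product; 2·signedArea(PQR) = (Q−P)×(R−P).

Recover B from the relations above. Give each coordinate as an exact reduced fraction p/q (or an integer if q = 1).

1. B_x = -3  [DA ∥ BC ∩ AC ∥ DB]
2. B_y = -3  [DA ∥ BC ∩ AC ∥ DB]
   → B = (-3, -3)

B = (-3, -3)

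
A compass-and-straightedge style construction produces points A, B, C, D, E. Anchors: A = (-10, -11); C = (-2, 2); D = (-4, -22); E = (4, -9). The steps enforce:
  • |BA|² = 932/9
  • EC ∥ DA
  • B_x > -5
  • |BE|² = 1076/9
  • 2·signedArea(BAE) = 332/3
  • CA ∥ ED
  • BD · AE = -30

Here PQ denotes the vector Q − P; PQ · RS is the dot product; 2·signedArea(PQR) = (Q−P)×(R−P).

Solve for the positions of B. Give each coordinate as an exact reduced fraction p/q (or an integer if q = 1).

1. B_x = -14/3  [BD · AE = -30 ∩ 2·signedArea(BAE) = 332/3]
2. B_y = -7/3  [BD · AE = -30 ∩ 2·signedArea(BAE) = 332/3]
   → B = (-14/3, -7/3)

B = (-14/3, -7/3)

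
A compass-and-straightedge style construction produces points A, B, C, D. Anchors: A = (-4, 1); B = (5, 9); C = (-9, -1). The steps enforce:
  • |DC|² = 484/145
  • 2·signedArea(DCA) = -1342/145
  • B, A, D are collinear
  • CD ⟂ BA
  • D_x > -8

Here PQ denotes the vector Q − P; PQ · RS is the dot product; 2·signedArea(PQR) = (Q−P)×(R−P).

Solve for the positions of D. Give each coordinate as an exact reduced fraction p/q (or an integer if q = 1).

1. D_x = -1129/145  [B, A, D are collinear ∩ CD ⟂ BA]
2. D_y = -343/145  [B, A, D are collinear ∩ CD ⟂ BA]
   → D = (-1129/145, -343/145)

D = (-1129/145, -343/145)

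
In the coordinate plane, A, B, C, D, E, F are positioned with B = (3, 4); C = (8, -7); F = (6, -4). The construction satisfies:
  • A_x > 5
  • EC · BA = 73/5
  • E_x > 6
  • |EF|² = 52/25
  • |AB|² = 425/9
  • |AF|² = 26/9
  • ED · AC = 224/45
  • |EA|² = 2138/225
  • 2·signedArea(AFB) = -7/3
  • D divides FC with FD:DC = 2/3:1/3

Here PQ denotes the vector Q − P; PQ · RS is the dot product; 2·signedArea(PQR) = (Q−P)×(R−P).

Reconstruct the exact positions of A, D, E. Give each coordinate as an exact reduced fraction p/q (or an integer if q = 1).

1. A_x = 17/3  [line -8·x + -3·y + 115/3 = 0 ∩ |AB|² = 425/9]
2. A_y = -7/3  [line -8·x + -3·y + 115/3 = 0 ∩ |AB|² = 425/9]
   → A = (17/3, -7/3)
3. D_x = 22/3  [D divides FC with FD:DC = 2/3:1/3]
4. D_y = -6  [D divides FC with FD:DC = 2/3:1/3]
   → D = (22/3, -6)
5. E_x = 34/5  [ED · AC = 224/45 ∩ EC · BA = 73/5]
6. E_y = -26/5  [ED · AC = 224/45 ∩ EC · BA = 73/5]
   → E = (34/5, -26/5)

A = (17/3, -7/3)
D = (22/3, -6)
E = (34/5, -26/5)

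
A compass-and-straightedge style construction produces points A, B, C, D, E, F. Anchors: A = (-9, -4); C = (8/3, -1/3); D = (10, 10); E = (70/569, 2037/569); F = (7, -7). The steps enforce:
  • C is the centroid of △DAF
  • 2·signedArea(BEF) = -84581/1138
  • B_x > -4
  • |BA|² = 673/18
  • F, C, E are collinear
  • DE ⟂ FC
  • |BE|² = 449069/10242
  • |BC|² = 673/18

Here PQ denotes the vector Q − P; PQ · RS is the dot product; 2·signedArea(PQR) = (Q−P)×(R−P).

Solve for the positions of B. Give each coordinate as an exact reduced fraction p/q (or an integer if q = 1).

B = (-19/6, -13/6)

1. B_x = -19/6  [line 6020/569·x + 3913/569·y + 55083/1138 = 0 ∩ |BA|² = 673/18]
2. B_y = -13/6  [line 6020/569·x + 3913/569·y + 55083/1138 = 0 ∩ |BA|² = 673/18]
   → B = (-19/6, -13/6)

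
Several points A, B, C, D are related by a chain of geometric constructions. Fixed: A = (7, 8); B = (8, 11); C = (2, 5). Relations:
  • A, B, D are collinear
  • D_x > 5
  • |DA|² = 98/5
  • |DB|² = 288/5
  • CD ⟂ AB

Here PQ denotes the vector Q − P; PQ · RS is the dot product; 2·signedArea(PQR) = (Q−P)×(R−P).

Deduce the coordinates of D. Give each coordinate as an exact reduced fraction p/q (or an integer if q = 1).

D = (28/5, 19/5)

1. D_x = 28/5  [A, B, D are collinear ∩ CD ⟂ AB]
2. D_y = 19/5  [A, B, D are collinear ∩ CD ⟂ AB]
   → D = (28/5, 19/5)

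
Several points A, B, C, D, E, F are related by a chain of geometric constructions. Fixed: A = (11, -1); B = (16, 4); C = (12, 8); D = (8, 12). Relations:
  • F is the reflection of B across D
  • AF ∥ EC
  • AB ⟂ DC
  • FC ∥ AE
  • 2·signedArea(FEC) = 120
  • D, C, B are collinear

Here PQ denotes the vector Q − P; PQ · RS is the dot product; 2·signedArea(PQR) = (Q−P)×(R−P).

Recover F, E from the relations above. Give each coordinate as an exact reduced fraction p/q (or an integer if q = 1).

E = (23, -13)
F = (0, 20)

1. F_x = 0  [F is the reflection of B across D]
2. F_y = 20  [F is the reflection of B across D]
   → F = (0, 20)
3. E_x = 23  [AF ∥ EC ∩ FC ∥ AE]
4. E_y = -13  [AF ∥ EC ∩ FC ∥ AE]
   → E = (23, -13)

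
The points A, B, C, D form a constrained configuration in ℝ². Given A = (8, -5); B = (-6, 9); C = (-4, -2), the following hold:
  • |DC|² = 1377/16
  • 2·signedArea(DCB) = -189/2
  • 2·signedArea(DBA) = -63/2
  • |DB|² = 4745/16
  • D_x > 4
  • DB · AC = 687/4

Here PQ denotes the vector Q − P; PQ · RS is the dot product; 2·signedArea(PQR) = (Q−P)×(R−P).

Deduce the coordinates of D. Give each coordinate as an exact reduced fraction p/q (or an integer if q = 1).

1. D_x = 5  [2·signedArea(DCB) = -189/2 ∩ 2·signedArea(DBA) = -63/2]
2. D_y = -17/4  [2·signedArea(DCB) = -189/2 ∩ 2·signedArea(DBA) = -63/2]
   → D = (5, -17/4)

D = (5, -17/4)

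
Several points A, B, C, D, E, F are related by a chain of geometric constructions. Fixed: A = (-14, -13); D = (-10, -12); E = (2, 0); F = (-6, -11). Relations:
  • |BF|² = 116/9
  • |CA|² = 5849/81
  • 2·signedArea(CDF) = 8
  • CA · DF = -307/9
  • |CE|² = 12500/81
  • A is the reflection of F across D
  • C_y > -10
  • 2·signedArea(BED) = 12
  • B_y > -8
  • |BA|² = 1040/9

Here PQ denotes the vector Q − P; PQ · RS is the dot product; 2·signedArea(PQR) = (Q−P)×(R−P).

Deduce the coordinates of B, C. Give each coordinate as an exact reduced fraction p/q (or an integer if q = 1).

B = (-14/3, -23/3)
C = (-58/9, -82/9)

1. B_x = -14/3  [line 12·x + -12·y + -36 = 0 ∩ |BF|² = 116/9]
2. B_y = -23/3  [line 12·x + -12·y + -36 = 0 ∩ |BF|² = 116/9]
   → B = (-14/3, -23/3)
3. C_x = -58/9  [CA · DF = -307/9 ∩ 2·signedArea(CDF) = 8]
4. C_y = -82/9  [CA · DF = -307/9 ∩ 2·signedArea(CDF) = 8]
   → C = (-58/9, -82/9)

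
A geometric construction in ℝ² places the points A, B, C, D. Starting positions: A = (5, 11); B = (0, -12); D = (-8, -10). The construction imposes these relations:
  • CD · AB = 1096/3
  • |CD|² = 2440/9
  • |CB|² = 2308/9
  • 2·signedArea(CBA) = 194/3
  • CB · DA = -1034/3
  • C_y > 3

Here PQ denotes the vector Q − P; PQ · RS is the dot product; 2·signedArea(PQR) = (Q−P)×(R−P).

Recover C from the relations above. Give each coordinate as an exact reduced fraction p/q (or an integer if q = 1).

1. C_x = 2/3  [2·signedArea(CBA) = 194/3 ∩ CB · DA = -1034/3]
2. C_y = 4  [2·signedArea(CBA) = 194/3 ∩ CB · DA = -1034/3]
   → C = (2/3, 4)

C = (2/3, 4)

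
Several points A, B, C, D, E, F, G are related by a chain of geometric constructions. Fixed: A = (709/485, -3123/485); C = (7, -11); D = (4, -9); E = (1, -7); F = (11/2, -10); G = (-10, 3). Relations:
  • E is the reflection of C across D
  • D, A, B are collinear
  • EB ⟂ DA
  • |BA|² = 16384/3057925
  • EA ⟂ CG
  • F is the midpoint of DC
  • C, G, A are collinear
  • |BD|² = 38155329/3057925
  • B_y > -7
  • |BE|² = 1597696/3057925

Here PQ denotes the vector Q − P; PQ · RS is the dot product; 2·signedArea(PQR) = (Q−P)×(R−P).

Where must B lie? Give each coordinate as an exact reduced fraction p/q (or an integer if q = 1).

1. B_x = 4627813/3057925  [D, A, B are collinear ∩ EB ⟂ DA]
2. B_y = -19849491/3057925  [D, A, B are collinear ∩ EB ⟂ DA]
   → B = (4627813/3057925, -19849491/3057925)

B = (4627813/3057925, -19849491/3057925)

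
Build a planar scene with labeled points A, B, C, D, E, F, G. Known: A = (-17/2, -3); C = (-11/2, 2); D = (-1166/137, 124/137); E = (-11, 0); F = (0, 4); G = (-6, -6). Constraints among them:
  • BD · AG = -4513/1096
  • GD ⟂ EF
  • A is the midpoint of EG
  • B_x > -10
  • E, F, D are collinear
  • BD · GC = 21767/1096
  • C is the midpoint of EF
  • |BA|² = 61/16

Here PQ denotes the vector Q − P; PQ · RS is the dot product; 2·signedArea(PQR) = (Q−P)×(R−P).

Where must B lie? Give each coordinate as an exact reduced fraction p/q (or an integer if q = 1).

B = (-39/4, -3/2)

1. B_x = -39/4  [BD · AG = -4513/1096 ∩ BD · GC = 21767/1096]
2. B_y = -3/2  [BD · AG = -4513/1096 ∩ BD · GC = 21767/1096]
   → B = (-39/4, -3/2)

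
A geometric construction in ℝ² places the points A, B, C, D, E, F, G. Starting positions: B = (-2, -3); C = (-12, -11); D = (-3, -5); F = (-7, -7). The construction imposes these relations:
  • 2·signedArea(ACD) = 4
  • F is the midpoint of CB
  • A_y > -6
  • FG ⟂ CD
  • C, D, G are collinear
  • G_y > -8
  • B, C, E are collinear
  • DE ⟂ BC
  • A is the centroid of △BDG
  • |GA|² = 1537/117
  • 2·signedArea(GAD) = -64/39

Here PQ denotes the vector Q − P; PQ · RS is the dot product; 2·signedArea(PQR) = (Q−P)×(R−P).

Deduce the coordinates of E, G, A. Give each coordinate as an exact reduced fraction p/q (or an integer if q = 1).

1. E_x = -147/41  [B, C, E are collinear ∩ DE ⟂ BC]
2. E_y = -175/41  [B, C, E are collinear ∩ DE ⟂ BC]
   → E = (-147/41, -175/41)
3. G_x = -87/13  [C, D, G are collinear ∩ FG ⟂ CD]
4. G_y = -97/13  [C, D, G are collinear ∩ FG ⟂ CD]
   → G = (-87/13, -97/13)
5. A_x = -152/39  [A is the centroid of △BDG]
6. A_y = -67/13  [A is the centroid of △BDG]
   → A = (-152/39, -67/13)

A = (-152/39, -67/13)
E = (-147/41, -175/41)
G = (-87/13, -97/13)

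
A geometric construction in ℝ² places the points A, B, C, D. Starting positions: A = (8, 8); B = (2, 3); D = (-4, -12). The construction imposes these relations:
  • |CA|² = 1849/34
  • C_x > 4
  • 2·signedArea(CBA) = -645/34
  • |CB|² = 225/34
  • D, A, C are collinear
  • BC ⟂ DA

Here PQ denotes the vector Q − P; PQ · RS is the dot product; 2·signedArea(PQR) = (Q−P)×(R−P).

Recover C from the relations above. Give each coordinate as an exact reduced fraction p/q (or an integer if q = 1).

C = (143/34, 57/34)

1. C_x = 143/34  [D, A, C are collinear ∩ BC ⟂ DA]
2. C_y = 57/34  [D, A, C are collinear ∩ BC ⟂ DA]
   → C = (143/34, 57/34)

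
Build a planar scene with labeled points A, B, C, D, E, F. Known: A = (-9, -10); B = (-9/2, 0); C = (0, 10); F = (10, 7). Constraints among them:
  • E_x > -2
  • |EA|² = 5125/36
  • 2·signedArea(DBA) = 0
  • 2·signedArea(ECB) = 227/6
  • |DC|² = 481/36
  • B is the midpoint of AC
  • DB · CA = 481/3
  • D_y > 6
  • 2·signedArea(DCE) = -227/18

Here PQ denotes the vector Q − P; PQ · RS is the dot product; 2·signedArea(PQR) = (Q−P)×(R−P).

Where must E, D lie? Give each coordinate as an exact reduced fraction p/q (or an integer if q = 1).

1. E_x = -7/6  [line 10·x + -9/2·y + 43/6 = 0 ∩ |EA|² = 5125/36]
2. E_y = -1  [line 10·x + -9/2·y + 43/6 = 0 ∩ |EA|² = 5125/36]
   → E = (-7/6, -1)
3. D_x = -3/2  [2·signedArea(DBA) = 0 ∩ 2·signedArea(DCE) = -227/18]
4. D_y = 20/3  [2·signedArea(DBA) = 0 ∩ 2·signedArea(DCE) = -227/18]
   → D = (-3/2, 20/3)

D = (-3/2, 20/3)
E = (-7/6, -1)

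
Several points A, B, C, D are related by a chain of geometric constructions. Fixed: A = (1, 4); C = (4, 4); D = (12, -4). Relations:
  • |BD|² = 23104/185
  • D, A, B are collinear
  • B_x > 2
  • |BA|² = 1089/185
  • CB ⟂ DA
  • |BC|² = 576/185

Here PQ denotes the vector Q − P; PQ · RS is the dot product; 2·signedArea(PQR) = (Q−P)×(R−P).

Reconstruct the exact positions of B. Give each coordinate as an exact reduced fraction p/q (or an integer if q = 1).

B = (548/185, 476/185)

1. B_x = 548/185  [D, A, B are collinear ∩ CB ⟂ DA]
2. B_y = 476/185  [D, A, B are collinear ∩ CB ⟂ DA]
   → B = (548/185, 476/185)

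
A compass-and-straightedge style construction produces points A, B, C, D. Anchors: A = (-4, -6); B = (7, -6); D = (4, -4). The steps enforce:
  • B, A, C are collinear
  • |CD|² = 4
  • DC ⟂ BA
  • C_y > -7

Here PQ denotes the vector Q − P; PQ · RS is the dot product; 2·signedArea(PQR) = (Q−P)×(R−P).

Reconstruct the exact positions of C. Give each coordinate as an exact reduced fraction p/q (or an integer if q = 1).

1. C_x = 4  [B, A, C are collinear ∩ DC ⟂ BA]
2. C_y = -6  [B, A, C are collinear ∩ DC ⟂ BA]
   → C = (4, -6)

C = (4, -6)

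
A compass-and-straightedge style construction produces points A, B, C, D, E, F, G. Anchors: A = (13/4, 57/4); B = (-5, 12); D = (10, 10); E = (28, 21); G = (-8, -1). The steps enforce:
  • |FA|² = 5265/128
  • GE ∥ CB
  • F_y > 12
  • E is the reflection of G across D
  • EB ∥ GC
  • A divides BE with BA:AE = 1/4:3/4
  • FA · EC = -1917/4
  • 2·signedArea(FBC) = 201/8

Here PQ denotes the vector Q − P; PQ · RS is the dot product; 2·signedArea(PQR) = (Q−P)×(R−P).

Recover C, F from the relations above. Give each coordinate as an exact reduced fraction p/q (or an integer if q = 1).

1. C_x = -41  [GE ∥ CB ∩ EB ∥ GC]
2. C_y = -10  [GE ∥ CB ∩ EB ∥ GC]
   → C = (-41, -10)
3. F_x = -47/16  [2·signedArea(FBC) = 201/8 ∩ FA · EC = -1917/4]
4. F_y = 201/16  [2·signedArea(FBC) = 201/8 ∩ FA · EC = -1917/4]
   → F = (-47/16, 201/16)

C = (-41, -10)
F = (-47/16, 201/16)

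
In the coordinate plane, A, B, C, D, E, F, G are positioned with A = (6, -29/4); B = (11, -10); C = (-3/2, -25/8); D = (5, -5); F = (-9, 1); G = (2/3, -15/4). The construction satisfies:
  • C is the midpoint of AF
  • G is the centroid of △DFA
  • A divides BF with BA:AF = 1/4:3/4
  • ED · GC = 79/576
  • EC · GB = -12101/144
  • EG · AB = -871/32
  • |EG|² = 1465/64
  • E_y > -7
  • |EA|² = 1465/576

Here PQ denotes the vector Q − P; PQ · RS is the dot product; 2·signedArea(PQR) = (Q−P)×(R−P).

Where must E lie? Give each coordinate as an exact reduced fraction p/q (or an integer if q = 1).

1. E_x = 14/3  [ED · GC = 79/576 ∩ EC · GB = -12101/144]
2. E_y = -51/8  [ED · GC = 79/576 ∩ EC · GB = -12101/144]
   → E = (14/3, -51/8)

E = (14/3, -51/8)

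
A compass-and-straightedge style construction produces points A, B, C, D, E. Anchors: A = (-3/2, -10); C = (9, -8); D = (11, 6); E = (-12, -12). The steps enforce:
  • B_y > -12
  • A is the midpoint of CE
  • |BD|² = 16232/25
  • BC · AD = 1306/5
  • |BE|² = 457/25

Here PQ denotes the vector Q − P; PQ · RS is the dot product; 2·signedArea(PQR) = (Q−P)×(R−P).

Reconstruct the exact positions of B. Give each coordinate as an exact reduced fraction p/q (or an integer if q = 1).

B = (-39/5, -56/5)

1. B_x = -39/5  [line -25/2·x + -16·y + -2767/10 = 0 ∩ |BD|² = 16232/25]
2. B_y = -56/5  [line -25/2·x + -16·y + -2767/10 = 0 ∩ |BD|² = 16232/25]
   → B = (-39/5, -56/5)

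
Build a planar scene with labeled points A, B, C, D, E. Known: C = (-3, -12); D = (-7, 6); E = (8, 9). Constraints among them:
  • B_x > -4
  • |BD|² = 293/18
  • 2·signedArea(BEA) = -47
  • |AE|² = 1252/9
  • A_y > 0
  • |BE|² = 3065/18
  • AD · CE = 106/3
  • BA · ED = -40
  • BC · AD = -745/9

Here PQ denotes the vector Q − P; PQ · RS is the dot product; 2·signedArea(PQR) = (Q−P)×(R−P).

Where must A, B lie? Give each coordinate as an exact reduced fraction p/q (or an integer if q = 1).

A = (-2/3, 1)
B = (-23/6, 7/2)

1. A_x = -2/3  [line -11·x + -21·y + 41/3 = 0 ∩ |AE|² = 1252/9]
2. A_y = 1  [line -11·x + -21·y + 41/3 = 0 ∩ |AE|² = 1252/9]
   → A = (-2/3, 1)
3. B_x = -23/6  [BA · ED = -40 ∩ BC · AD = -745/9]
4. B_y = 7/2  [BA · ED = -40 ∩ BC · AD = -745/9]
   → B = (-23/6, 7/2)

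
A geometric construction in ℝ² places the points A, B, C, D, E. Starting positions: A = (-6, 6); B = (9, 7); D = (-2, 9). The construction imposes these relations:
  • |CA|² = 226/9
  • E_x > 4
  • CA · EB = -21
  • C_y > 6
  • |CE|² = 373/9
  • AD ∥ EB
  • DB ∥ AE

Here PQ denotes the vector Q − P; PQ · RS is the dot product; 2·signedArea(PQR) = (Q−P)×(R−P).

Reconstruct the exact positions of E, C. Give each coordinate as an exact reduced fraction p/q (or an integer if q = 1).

C = (-1, 19/3)
E = (5, 4)

1. E_x = 5  [AD ∥ EB ∩ DB ∥ AE]
2. E_y = 4  [AD ∥ EB ∩ DB ∥ AE]
   → E = (5, 4)
3. C_x = -1  [line -4·x + -3·y + 15 = 0 ∩ |CE|² = 373/9]
4. C_y = 19/3  [line -4·x + -3·y + 15 = 0 ∩ |CE|² = 373/9]
   → C = (-1, 19/3)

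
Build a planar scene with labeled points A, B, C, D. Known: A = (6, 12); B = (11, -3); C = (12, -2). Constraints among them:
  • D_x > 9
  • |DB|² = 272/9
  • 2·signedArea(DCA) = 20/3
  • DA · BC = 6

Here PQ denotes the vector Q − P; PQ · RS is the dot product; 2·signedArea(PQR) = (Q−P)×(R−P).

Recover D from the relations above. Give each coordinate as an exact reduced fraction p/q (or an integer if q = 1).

1. D_x = 29/3  [2·signedArea(DCA) = 20/3 ∩ DA · BC = 6]
2. D_y = 7/3  [2·signedArea(DCA) = 20/3 ∩ DA · BC = 6]
   → D = (29/3, 7/3)

D = (29/3, 7/3)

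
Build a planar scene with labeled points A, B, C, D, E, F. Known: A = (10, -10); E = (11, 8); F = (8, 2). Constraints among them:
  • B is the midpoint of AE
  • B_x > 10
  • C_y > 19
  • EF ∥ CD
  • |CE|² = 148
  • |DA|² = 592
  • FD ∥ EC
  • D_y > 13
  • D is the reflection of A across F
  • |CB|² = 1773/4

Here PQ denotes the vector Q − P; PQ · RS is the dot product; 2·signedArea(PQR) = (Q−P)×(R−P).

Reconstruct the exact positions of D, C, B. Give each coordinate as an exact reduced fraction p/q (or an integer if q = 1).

B = (21/2, -1)
C = (9, 20)
D = (6, 14)

1. D_x = 6  [D is the reflection of A across F]
2. D_y = 14  [D is the reflection of A across F]
   → D = (6, 14)
3. C_x = 9  [EF ∥ CD ∩ FD ∥ EC]
4. C_y = 20  [EF ∥ CD ∩ FD ∥ EC]
   → C = (9, 20)
5. B_x = 21/2  [B is the midpoint of AE]
6. B_y = -1  [B is the midpoint of AE]
   → B = (21/2, -1)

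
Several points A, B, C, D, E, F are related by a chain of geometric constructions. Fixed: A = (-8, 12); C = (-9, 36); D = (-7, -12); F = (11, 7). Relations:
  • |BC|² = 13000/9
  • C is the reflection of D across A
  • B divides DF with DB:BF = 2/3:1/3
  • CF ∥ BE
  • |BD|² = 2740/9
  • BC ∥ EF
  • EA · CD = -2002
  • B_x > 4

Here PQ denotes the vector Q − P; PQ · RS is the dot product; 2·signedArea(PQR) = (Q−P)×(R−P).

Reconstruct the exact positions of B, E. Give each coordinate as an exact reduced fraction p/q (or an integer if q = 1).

1. B_x = 5  [B divides DF with DB:BF = 2/3:1/3]
2. B_y = 2/3  [B divides DF with DB:BF = 2/3:1/3]
   → B = (5, 2/3)
3. E_x = 25  [BC ∥ EF ∩ CF ∥ BE]
4. E_y = -85/3  [BC ∥ EF ∩ CF ∥ BE]
   → E = (25, -85/3)

B = (5, 2/3)
E = (25, -85/3)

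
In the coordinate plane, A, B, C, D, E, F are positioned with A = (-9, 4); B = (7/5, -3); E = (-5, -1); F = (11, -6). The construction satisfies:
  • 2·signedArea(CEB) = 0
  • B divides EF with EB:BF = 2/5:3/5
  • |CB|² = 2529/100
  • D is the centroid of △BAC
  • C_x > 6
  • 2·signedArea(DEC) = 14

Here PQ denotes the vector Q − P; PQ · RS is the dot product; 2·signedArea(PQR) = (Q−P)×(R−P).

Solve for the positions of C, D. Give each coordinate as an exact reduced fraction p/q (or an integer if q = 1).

1. C_x = 31/5  [line 2·x + 32/5·y + 82/5 = 0 ∩ |CB|² = 2529/100]
2. C_y = -9/2  [line 2·x + 32/5·y + 82/5 = 0 ∩ |CB|² = 2529/100]
   → C = (31/5, -9/2)
3. D_x = -7/15  [D is the centroid of △BAC]
4. D_y = -7/6  [D is the centroid of △BAC]
   → D = (-7/15, -7/6)

C = (31/5, -9/2)
D = (-7/15, -7/6)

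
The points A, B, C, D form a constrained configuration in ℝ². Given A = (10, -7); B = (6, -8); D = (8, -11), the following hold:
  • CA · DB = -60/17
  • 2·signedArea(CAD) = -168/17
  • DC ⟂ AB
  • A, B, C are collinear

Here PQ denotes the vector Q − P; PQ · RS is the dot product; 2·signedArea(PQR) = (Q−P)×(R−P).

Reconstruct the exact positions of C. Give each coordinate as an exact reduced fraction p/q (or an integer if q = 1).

C = (122/17, -131/17)

1. C_x = 122/17  [A, B, C are collinear ∩ DC ⟂ AB]
2. C_y = -131/17  [A, B, C are collinear ∩ DC ⟂ AB]
   → C = (122/17, -131/17)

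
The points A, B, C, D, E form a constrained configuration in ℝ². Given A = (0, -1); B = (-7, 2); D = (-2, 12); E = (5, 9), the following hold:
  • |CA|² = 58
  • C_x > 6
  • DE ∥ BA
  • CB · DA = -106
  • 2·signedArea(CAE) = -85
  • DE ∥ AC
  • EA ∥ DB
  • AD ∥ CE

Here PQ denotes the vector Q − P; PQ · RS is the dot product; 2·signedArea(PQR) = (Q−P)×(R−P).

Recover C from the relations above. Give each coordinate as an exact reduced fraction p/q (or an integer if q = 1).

1. C_x = 7  [AD ∥ CE ∩ DE ∥ AC]
2. C_y = -4  [AD ∥ CE ∩ DE ∥ AC]
   → C = (7, -4)

C = (7, -4)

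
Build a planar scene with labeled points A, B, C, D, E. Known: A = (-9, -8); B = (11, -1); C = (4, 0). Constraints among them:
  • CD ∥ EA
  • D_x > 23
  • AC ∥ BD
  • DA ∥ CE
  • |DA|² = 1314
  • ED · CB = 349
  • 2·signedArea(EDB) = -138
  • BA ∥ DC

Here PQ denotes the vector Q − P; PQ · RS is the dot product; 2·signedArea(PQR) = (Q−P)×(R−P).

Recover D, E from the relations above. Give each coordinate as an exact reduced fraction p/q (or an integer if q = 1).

D = (24, 7)
E = (-29, -15)

1. D_x = 24  [BA ∥ DC ∩ AC ∥ BD]
2. D_y = 7  [BA ∥ DC ∩ AC ∥ BD]
   → D = (24, 7)
3. E_x = -29  [CD ∥ EA ∩ DA ∥ CE]
4. E_y = -15  [CD ∥ EA ∩ DA ∥ CE]
   → E = (-29, -15)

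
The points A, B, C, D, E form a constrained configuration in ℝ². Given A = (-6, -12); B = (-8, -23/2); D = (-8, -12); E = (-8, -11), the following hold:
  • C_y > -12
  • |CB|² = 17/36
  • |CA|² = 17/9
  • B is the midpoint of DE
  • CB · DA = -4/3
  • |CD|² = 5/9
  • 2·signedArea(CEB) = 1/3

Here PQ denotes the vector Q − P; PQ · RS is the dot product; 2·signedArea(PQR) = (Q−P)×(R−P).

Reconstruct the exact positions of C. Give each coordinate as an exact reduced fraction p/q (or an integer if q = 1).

C = (-22/3, -35/3)

1. C_x = -22/3  [2·signedArea(CEB) = 1/3]
2. C_y = -35/3  [|CA|² = 17/9]
   → C = (-22/3, -35/3)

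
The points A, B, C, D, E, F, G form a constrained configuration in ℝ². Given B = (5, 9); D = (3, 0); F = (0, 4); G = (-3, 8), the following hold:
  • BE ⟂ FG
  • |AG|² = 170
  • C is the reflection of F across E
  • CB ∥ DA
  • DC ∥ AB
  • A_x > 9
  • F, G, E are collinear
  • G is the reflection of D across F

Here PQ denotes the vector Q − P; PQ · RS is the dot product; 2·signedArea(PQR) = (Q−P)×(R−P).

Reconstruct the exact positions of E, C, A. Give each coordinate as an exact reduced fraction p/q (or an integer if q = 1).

1. E_x = -3/5  [F, G, E are collinear ∩ BE ⟂ FG]
2. E_y = 24/5  [F, G, E are collinear ∩ BE ⟂ FG]
   → E = (-3/5, 24/5)
3. C_x = -6/5  [C is the reflection of F across E]
4. C_y = 28/5  [C is the reflection of F across E]
   → C = (-6/5, 28/5)
5. A_x = 46/5  [DC ∥ AB ∩ CB ∥ DA]
6. A_y = 17/5  [DC ∥ AB ∩ CB ∥ DA]
   → A = (46/5, 17/5)

A = (46/5, 17/5)
C = (-6/5, 28/5)
E = (-3/5, 24/5)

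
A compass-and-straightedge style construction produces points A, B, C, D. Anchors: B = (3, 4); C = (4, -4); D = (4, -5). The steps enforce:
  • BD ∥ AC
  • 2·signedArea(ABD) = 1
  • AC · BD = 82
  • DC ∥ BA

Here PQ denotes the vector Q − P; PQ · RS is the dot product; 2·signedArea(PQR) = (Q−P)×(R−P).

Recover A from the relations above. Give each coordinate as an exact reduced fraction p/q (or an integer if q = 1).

A = (3, 5)

1. A_x = 3  [BD ∥ AC ∩ DC ∥ BA]
2. A_y = 5  [BD ∥ AC ∩ DC ∥ BA]
   → A = (3, 5)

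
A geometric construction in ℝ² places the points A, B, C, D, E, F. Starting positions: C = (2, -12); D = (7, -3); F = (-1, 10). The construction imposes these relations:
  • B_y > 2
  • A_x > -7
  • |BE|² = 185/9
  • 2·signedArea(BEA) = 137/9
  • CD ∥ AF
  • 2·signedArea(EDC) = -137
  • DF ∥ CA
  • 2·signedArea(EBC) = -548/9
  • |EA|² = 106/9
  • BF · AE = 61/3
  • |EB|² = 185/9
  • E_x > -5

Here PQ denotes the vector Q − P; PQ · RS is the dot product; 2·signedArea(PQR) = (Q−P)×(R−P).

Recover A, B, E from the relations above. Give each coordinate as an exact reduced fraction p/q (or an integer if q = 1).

1. A_x = -6  [CD ∥ AF ∩ DF ∥ CA]
2. A_y = 1  [CD ∥ AF ∩ DF ∥ CA]
   → A = (-6, 1)
3. E_x = -13/3  [line 9·x + -5·y + 59 = 0 ∩ |EA|² = 106/9]
4. E_y = 4  [line 9·x + -5·y + 59 = 0 ∩ |EA|² = 106/9]
   → E = (-13/3, 4)
5. B_x = 0  [BF · AE = 61/3 ∩ 2·signedArea(EBC) = -548/9]
6. B_y = 8/3  [BF · AE = 61/3 ∩ 2·signedArea(EBC) = -548/9]
   → B = (0, 8/3)

A = (-6, 1)
B = (0, 8/3)
E = (-13/3, 4)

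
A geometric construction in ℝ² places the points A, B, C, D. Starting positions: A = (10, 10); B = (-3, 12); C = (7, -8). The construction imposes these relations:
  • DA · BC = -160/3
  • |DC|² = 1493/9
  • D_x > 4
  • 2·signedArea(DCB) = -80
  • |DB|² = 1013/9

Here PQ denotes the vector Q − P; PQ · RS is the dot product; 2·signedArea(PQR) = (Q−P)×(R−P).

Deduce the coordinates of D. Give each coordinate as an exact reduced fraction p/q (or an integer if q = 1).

D = (14/3, 14/3)

1. D_x = 14/3  [DA · BC = -160/3 ∩ 2·signedArea(DCB) = -80]
2. D_y = 14/3  [DA · BC = -160/3 ∩ 2·signedArea(DCB) = -80]
   → D = (14/3, 14/3)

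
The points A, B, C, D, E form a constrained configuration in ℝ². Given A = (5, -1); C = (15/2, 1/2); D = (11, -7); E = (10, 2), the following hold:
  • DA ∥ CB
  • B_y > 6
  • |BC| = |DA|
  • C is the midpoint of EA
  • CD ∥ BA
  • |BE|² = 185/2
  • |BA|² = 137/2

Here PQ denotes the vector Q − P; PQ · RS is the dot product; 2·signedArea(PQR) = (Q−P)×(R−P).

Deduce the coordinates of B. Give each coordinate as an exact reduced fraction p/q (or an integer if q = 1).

1. B_x = 3/2  [CD ∥ BA ∩ DA ∥ CB]
2. B_y = 13/2  [CD ∥ BA ∩ DA ∥ CB]
   → B = (3/2, 13/2)

B = (3/2, 13/2)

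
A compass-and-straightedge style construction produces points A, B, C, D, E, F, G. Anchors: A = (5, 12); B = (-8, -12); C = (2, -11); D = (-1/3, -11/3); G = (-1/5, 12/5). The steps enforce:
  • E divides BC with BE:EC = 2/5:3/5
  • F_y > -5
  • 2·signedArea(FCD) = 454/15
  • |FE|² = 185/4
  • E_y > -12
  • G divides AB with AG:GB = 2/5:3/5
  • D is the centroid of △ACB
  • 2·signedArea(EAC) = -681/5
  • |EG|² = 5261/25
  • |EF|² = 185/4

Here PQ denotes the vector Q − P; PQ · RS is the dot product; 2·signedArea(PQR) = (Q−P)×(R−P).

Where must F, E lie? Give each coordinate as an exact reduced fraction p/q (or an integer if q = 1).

E = (-4, -58/5)
F = (-41/10, -24/5)

1. E_x = -4  [E divides BC with BE:EC = 2/5:3/5]
2. E_y = -58/5  [E divides BC with BE:EC = 2/5:3/5]
   → E = (-4, -58/5)
3. F_x = -41/10  [line -22/3·x + -7/3·y + -619/15 = 0 ∩ |FE|² = 185/4]
4. F_y = -24/5  [line -22/3·x + -7/3·y + -619/15 = 0 ∩ |FE|² = 185/4]
   → F = (-41/10, -24/5)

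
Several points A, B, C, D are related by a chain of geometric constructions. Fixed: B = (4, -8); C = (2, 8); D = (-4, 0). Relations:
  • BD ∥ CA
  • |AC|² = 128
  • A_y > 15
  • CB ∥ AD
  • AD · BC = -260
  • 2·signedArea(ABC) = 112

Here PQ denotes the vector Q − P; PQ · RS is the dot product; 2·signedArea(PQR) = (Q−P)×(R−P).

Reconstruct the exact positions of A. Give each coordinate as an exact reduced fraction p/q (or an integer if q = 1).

A = (-6, 16)

1. A_x = -6  [CB ∥ AD ∩ BD ∥ CA]
2. A_y = 16  [CB ∥ AD ∩ BD ∥ CA]
   → A = (-6, 16)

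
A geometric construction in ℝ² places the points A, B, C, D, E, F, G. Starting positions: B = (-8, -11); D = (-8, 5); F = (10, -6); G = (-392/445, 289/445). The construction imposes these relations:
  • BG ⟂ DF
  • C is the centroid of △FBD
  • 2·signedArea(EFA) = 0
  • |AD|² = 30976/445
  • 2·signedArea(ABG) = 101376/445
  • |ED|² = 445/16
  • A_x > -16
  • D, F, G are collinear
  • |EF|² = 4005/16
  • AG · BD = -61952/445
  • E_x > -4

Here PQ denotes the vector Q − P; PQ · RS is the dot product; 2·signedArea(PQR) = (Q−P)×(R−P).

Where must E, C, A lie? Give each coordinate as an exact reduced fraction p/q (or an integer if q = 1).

1. C_x = -2  [C is the centroid of △FBD]
2. C_y = -4  [C is the centroid of △FBD]
   → C = (-2, -4)
3. A_x = -6728/445  [2·signedArea(ABG) = 101376/445 ∩ AG · BD = -61952/445]
4. A_y = 4161/445  [2·signedArea(ABG) = 101376/445 ∩ AG · BD = -61952/445]
   → A = (-6728/445, 4161/445)
5. E_x = -7/2  [line -6831/445·x + -11178/445·y + 1242/445 = 0 ∩ |ED|² = 445/16]
6. E_y = 9/4  [line -6831/445·x + -11178/445·y + 1242/445 = 0 ∩ |ED|² = 445/16]
   → E = (-7/2, 9/4)

A = (-6728/445, 4161/445)
C = (-2, -4)
E = (-7/2, 9/4)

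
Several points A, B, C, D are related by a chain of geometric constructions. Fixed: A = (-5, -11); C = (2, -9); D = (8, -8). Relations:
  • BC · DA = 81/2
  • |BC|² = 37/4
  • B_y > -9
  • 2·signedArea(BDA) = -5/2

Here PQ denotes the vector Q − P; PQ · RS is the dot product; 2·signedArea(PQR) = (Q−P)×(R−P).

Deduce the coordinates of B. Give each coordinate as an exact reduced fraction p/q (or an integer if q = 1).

B = (5, -17/2)

1. B_x = 5  [2·signedArea(BDA) = -5/2 ∩ BC · DA = 81/2]
2. B_y = -17/2  [2·signedArea(BDA) = -5/2 ∩ BC · DA = 81/2]
   → B = (5, -17/2)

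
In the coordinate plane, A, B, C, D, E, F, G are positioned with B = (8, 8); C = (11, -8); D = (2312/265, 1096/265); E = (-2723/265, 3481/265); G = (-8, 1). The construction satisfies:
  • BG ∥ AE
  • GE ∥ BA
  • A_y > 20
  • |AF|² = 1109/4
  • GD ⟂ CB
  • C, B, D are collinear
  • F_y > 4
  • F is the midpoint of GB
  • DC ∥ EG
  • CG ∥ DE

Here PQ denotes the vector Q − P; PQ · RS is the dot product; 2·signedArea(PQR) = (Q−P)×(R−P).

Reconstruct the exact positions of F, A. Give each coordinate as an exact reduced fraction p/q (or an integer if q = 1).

1. F_x = 0  [F is the midpoint of GB]
2. F_y = 9/2  [F is the midpoint of GB]
   → F = (0, 9/2)
3. A_x = 1517/265  [BG ∥ AE ∩ GE ∥ BA]
4. A_y = 5336/265  [BG ∥ AE ∩ GE ∥ BA]
   → A = (1517/265, 5336/265)

A = (1517/265, 5336/265)
F = (0, 9/2)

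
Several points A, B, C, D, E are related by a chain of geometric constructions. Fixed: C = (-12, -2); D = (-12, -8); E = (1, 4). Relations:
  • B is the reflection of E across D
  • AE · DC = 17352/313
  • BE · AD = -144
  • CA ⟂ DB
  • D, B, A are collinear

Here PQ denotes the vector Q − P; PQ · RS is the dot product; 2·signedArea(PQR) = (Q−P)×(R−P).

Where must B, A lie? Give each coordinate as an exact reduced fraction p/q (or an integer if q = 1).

A = (-2820/313, -1640/313)
B = (-25, -20)

1. B_x = -25  [B is the reflection of E across D]
2. B_y = -20  [B is the reflection of E across D]
   → B = (-25, -20)
3. A_x = -2820/313  [D, B, A are collinear ∩ CA ⟂ DB]
4. A_y = -1640/313  [D, B, A are collinear ∩ CA ⟂ DB]
   → A = (-2820/313, -1640/313)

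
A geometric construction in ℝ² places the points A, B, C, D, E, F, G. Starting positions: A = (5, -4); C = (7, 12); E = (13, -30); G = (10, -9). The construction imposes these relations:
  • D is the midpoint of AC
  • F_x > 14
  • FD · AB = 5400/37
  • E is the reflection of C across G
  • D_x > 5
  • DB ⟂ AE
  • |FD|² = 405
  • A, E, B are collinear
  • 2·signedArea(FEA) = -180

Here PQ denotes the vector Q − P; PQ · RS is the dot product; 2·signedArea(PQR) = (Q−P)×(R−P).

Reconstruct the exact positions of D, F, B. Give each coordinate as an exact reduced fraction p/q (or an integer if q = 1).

B = (105/37, 112/37)
D = (6, 4)
F = (15, -14)

1. D_x = 6  [D is the midpoint of AC]
2. D_y = 4  [D is the midpoint of AC]
   → D = (6, 4)
3. F_x = 15  [line -26·x + -8·y + 278 = 0 ∩ |FD|² = 405]
4. F_y = -14  [line -26·x + -8·y + 278 = 0 ∩ |FD|² = 405]
   → F = (15, -14)
5. B_x = 105/37  [A, E, B are collinear ∩ DB ⟂ AE]
6. B_y = 112/37  [A, E, B are collinear ∩ DB ⟂ AE]
   → B = (105/37, 112/37)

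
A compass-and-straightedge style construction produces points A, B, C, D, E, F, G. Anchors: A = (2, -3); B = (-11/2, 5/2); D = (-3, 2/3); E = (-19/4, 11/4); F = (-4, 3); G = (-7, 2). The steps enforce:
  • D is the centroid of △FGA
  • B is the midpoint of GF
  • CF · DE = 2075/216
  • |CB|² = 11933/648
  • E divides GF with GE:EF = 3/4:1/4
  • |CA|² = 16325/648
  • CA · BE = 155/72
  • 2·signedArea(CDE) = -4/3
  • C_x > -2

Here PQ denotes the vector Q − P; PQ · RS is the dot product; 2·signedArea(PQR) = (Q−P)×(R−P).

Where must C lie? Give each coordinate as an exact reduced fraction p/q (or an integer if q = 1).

C = (-23/12, 5/36)

1. C_x = -23/12  [CF · DE = 2075/216 ∩ 2·signedArea(CDE) = -4/3]
2. C_y = 5/36  [CF · DE = 2075/216 ∩ 2·signedArea(CDE) = -4/3]
   → C = (-23/12, 5/36)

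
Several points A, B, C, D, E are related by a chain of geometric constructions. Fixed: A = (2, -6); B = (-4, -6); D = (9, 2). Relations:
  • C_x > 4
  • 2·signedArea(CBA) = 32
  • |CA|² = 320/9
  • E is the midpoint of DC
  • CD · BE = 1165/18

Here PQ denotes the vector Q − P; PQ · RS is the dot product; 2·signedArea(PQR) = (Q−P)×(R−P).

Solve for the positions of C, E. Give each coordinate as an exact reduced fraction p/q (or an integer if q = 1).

1. C_y = -2/3  [2·signedArea(CBA) = 32]
2. C_x = 14/3  [|CA|² = 320/9]
   → C = (14/3, -2/3)
3. E_x = 41/6  [CD · BE = 1165/18 ∩ E is the midpoint of DC]
4. E_y = 2/3  [CD · BE = 1165/18 ∩ E is the midpoint of DC]
   → E = (41/6, 2/3)

C = (14/3, -2/3)
E = (41/6, 2/3)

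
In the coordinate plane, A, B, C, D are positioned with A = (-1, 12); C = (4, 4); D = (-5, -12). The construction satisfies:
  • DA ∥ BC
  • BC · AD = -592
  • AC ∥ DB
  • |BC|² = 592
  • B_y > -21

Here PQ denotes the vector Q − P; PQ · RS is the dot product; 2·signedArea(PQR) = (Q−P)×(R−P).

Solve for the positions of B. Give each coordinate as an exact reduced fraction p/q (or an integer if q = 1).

1. B_x = 0  [DA ∥ BC ∩ AC ∥ DB]
2. B_y = -20  [DA ∥ BC ∩ AC ∥ DB]
   → B = (0, -20)

B = (0, -20)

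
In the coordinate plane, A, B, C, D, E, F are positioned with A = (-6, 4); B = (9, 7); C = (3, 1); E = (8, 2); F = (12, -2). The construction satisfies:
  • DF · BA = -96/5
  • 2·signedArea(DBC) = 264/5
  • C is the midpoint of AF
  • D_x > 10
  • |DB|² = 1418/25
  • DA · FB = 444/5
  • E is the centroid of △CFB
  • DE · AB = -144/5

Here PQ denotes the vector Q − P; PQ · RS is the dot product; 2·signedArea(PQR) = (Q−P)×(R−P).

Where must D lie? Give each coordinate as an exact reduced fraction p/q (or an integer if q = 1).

D = (52/5, -2/5)

1. D_x = 52/5  [DE · AB = -144/5 ∩ DA · FB = 444/5]
2. D_y = -2/5  [DE · AB = -144/5 ∩ DA · FB = 444/5]
   → D = (52/5, -2/5)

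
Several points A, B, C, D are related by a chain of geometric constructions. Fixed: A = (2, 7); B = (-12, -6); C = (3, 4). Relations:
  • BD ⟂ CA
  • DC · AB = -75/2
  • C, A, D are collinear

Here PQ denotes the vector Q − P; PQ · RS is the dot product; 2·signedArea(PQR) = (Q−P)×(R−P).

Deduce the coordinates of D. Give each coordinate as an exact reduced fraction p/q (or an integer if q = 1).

1. D_x = 9/2  [C, A, D are collinear ∩ BD ⟂ CA]
2. D_y = -1/2  [C, A, D are collinear ∩ BD ⟂ CA]
   → D = (9/2, -1/2)

D = (9/2, -1/2)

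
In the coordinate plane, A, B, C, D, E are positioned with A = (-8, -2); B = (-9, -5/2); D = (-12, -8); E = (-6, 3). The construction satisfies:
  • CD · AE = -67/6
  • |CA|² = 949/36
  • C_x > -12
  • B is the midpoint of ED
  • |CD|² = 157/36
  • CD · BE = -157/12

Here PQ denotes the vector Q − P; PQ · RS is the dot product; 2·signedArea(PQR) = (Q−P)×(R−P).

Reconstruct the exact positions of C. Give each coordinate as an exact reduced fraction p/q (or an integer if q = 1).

1. C_x = -11  [CD · BE = -157/12 ∩ CD · AE = -67/6]
2. C_y = -37/6  [CD · BE = -157/12 ∩ CD · AE = -67/6]
   → C = (-11, -37/6)

C = (-11, -37/6)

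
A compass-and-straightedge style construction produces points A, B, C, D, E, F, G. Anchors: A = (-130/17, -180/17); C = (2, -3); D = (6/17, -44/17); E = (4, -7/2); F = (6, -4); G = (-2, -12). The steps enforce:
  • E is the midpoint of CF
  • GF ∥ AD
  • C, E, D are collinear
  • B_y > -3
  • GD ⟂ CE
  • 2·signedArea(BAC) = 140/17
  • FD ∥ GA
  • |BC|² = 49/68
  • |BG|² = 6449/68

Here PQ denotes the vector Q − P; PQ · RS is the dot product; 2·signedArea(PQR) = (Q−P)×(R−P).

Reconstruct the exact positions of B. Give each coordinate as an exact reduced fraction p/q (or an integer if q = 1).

1. B_x = 20/17  [line -129/17·x + 164/17·y + 610/17 = 0 ∩ |BG|² = 6449/68]
2. B_y = -95/34  [line -129/17·x + 164/17·y + 610/17 = 0 ∩ |BG|² = 6449/68]
   → B = (20/17, -95/34)

B = (20/17, -95/34)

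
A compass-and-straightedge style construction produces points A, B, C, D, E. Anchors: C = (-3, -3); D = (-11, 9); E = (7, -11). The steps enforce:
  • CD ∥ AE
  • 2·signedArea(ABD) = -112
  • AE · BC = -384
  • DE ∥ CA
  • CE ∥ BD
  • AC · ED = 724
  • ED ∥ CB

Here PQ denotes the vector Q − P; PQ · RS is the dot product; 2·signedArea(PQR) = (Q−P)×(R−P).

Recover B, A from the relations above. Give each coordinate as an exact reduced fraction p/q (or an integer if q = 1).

A = (15, -23)
B = (-21, 17)

1. B_x = -21  [CE ∥ BD ∩ ED ∥ CB]
2. B_y = 17  [CE ∥ BD ∩ ED ∥ CB]
   → B = (-21, 17)
3. A_x = 15  [CD ∥ AE ∩ DE ∥ CA]
4. A_y = -23  [CD ∥ AE ∩ DE ∥ CA]
   → A = (15, -23)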